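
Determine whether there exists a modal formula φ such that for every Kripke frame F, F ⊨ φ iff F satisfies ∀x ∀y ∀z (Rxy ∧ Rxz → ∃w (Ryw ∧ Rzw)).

This is a Sahlqvist condition; the .2 axiom ◇□r → □◇r defines it.

Yes — defined by ◇□r → □◇r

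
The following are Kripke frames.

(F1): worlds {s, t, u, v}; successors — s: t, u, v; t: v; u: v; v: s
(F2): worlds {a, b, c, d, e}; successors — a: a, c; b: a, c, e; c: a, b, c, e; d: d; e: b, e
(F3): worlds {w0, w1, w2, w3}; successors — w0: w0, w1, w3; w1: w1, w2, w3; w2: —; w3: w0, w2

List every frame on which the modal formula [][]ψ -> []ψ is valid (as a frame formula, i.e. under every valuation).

This is the axiom for density; its first-order frame correspondent is forall x forall y (Rxy -> exists z (Rxz & Rzy)).
(F1): fails — Ruv but no z with Ruz and Rzv.
(F2): ✓.
(F3): fails — Rw3w2 but no z with Rw3z and Rzw2.

(F2)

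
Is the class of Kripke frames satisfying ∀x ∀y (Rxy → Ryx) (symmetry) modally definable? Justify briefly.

Yes: it is symmetry, defined by the B schema p → □◇p.

Yes, by p → □◇p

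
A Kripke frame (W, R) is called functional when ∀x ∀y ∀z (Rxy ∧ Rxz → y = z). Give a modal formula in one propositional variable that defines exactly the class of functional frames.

◇p → □p

This is partial functionality; the standard corresponding axiom is CD: ◇p → □p.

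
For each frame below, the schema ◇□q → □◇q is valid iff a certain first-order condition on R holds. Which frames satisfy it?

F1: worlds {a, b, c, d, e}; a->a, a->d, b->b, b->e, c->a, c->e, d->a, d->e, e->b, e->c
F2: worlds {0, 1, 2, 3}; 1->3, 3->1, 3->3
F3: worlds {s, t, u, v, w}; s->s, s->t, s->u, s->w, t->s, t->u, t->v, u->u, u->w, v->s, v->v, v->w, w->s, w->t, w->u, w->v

F2, F3

Frame correspondent (Sahlqvist): ∀x ∀y ∀z (Rxy ∧ Rxz → ∃w (Ryw ∧ Rzw)) — i.e. convergence.
F1: fails — Rce and Rca but e and a have no common successor.
F2: ✓.
F3: ✓.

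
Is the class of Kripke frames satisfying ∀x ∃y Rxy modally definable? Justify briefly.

This is a Sahlqvist condition; the D axiom □p → ◇p defines it.

Yes, by □p → ◇p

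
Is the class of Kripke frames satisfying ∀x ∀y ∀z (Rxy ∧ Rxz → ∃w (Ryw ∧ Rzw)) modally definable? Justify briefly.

Definable; ◇□r → □◇r defines it

The condition is convergence. A defining modal formula is ◇□r → □◇r.
Suppose ◇□r→□◇r is valid. Take Rxy, Rxz and set V(r)={w : Ryw}. Then □r at y so ◇□r at x, so □◇r at x, so ◇r at z, giving w with Rzw and Ryw.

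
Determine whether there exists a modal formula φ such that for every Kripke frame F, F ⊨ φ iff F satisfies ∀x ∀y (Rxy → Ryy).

Definable; □(□q → q) defines it

The condition is shift-reflexivity. A defining modal formula is □(□q → q).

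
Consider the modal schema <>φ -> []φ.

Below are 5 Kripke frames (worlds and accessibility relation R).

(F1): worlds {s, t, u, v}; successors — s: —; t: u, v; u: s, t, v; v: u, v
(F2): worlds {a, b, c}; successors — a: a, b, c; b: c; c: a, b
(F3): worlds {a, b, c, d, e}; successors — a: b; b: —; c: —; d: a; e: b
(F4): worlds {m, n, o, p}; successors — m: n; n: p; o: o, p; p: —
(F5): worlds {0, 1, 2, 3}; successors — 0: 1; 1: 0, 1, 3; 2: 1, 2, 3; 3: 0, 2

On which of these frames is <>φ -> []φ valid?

The schema corresponds to partial functionality: forall x forall y forall z (Rxy & Rxz -> y = z).
(F1): fails — t sees both u and v.
(F2): fails — a sees both a and b.
(F3): holds.
(F4): fails — o sees both o and p.
(F5): fails — 1 sees both 0 and 1.
Valid on: (F3).

(F3)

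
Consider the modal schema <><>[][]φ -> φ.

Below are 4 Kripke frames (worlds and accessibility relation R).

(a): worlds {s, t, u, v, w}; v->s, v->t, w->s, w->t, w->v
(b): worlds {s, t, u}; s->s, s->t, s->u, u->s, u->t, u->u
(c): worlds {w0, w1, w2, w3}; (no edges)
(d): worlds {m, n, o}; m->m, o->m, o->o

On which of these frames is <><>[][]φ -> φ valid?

Frame correspondent (Sahlqvist): forall x forall y (x R^2 y -> exists w (y R^2 w & x = w)) — i.e. a generalized confluence (Geach) condition.
(a): fails — wR²s but no w* with sR²w* and w=w*.
(b): fails — sR²t but no w with tR²w and s=w.
(c): ✓.
(d): fails — oR²m but no w with mR²w and o=w.

(c)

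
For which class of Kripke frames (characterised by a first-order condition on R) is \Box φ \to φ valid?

reflexivity

Suppose □φ→φ is valid. At any x set V(φ)={w : Rxw}. Then □φ holds at x, so φ holds at x, i.e. Rxx.
Conversely, on a frame with reflexivity the schema holds at every world under every valuation.
So the correspondent is reflexivity.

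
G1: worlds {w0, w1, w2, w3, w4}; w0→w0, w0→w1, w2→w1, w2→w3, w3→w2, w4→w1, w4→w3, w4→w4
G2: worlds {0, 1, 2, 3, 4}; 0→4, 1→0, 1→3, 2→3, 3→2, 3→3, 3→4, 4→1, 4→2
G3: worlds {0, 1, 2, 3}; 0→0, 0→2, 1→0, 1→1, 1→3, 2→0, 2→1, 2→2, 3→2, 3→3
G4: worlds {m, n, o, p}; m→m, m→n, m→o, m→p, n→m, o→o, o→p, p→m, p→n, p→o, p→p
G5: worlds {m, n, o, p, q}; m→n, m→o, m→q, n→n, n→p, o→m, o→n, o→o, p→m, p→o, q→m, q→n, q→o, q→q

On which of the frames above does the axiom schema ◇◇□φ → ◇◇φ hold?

The schema corresponds to a generalized confluence (Geach) condition: ∀x ∀y (xR²y → ∃w (yRw ∧ xR²w)).
G1: fails — w0R²w1 but no w with w1Rw and w0R²w.
G2: fails — 0R²1 but no w with 1Rw and 0R²w.
G3: ✓.
G4: ✓.
G5: ✓.
Valid on: G3, G4, G5.

G3, G4, G5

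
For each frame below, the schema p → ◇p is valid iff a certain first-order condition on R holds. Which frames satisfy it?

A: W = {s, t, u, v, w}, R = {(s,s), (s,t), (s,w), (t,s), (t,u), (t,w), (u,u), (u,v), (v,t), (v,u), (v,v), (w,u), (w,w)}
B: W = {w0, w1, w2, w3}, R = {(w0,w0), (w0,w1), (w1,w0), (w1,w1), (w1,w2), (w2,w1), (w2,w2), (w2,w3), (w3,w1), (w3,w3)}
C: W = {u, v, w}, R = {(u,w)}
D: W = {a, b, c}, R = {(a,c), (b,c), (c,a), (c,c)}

B

Frame correspondent (Sahlqvist): ∀x ∃w (x = w ∧ xRw) — i.e. a generalized confluence (Geach) condition.
A: fails — at t but no w* with t=w* and tRw*.
B: satisfies the condition.
C: fails — at u but no t with u=t and uRt.
D: fails — at a but no w with a=w and aRw.
Valid on: B.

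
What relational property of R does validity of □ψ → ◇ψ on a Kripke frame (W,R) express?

Suppose □ψ→◇ψ is valid. At any x set V(ψ)=W. Then □ψ at x, so ◇ψ at x, so x has a successor.
Conversely, on a frame with seriality the schema holds at every world under every valuation.
Frame condition: ∀x ∃y Rxy.

Seriality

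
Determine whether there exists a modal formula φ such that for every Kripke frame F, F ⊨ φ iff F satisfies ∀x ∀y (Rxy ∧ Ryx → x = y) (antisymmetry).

Any modally definable frame class is closed under surjective bounded morphisms.
The 6-cycle (worlds w0,w1,w2,w3,w4,w5 with w0→w1→w2→w3→w4→w5→w0) is antisymmetric. Sending even-indexed worlds to a and odd-indexed worlds to b is a surjective bounded morphism onto the two-world frame with a↔b, which is not antisymmetric.
So no modal formula (or set of formulas) defines exactly the antisymmetric frames.

No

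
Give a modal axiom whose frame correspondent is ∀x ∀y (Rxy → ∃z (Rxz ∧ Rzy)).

This is density; the standard corresponding axiom is C4: □□r → □r.

□□r → □r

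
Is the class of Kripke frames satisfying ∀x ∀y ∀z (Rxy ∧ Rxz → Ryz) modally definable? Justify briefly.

This is a Sahlqvist condition; the 5 axiom ◇p → □◇p defines it.
Suppose ◇p→□◇p is valid. Take Rxy, Rxz and set V(p)={y}. Then ◇p at x, so □◇p at x, so ◇p at z, so some w with Rzw has p; w=y, i.e. Rzy. By symmetry of the argument, Ryz.

Definable; ◇p → □◇p defines it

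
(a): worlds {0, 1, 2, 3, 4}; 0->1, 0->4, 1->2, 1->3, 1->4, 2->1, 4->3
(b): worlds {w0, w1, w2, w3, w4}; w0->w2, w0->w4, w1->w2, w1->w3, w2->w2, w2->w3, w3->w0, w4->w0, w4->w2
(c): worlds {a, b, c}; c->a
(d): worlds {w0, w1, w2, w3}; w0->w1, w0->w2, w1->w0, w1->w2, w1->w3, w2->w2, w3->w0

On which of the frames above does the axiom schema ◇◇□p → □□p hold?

This is the axiom for a generalized confluence (Geach) condition; its first-order frame correspondent is ∀x ∀y ∀z ((xR²y ∧ xR²z) → ∃w (yRw ∧ z = w)).
(a): fails — 0R²2, 0R²2 but no w with 2Rw and 2=w.
(b): fails — w0R²w0, w0R²w0 but no w with w0Rw and w0=w.
(c): satisfies the condition.
(d): fails — w0R²w0, w0R²w0 but no w with w0Rw and w0=w.

(c)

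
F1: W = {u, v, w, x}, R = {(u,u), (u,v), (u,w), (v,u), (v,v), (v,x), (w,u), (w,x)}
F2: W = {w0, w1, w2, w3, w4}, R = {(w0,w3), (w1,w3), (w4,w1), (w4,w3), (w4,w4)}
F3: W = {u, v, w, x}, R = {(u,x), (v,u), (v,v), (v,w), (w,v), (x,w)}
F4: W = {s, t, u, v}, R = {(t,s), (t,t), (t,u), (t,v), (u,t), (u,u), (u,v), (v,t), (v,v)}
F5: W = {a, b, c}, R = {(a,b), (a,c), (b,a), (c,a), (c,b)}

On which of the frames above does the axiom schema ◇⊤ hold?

The schema corresponds to seriality: ∀x ∃y Rxy.
F1: fails — world x has no successor.
F2: fails — world w2 has no successor.
F3: satisfies the condition.
F4: fails — world s has no successor.
F5: satisfies the condition.

F3, F5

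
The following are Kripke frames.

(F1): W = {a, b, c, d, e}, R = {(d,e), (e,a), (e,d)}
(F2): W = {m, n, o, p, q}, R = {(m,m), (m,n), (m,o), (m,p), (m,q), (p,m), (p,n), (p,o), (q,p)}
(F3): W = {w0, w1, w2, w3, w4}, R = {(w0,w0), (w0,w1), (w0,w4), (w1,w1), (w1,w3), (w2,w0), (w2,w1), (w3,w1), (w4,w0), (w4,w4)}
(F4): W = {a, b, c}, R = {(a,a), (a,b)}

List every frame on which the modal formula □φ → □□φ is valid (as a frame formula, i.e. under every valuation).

(F4)

This is the axiom for transitivity; its first-order frame correspondent is ∀x ∀y ∀z (Rxy ∧ Ryz → Rxz).
(F1): fails — Rde and Rea but not Rda.
(F2): fails — Rpm and Rmq but not Rpq.
(F3): fails — Rw3w1 and Rw1w3 but not Rw3w3.
(F4): ✓.
Valid on: (F4).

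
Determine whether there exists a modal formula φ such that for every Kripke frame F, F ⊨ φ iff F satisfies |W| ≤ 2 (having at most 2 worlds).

No — not modally definable

If a class were modally definable it would be closed under disjoint unions (Goldblatt–Thomason).
Any modal formula valid on each of 3 disjoint one-world frames is valid on their disjoint union (validity is preserved under disjoint unions). Each one-world frame has |W|=1≤2, but the union has |W|=3.
So the class is not modally definable.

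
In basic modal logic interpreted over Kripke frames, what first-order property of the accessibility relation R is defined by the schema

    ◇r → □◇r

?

the Euclidean property

Suppose ◇r→□◇r is valid. Take Rxy, Rxz and set V(r)={y}. Then ◇r at x, so □◇r at x, so ◇r at z, so some w with Rzw has r; w=y, i.e. Rzy. By symmetry of the argument, Ryz.
Conversely, any frame satisfying ∀x ∀y ∀z (Rxy ∧ Rxz → Ryz) validates the schema.
So the correspondent is the Euclidean property.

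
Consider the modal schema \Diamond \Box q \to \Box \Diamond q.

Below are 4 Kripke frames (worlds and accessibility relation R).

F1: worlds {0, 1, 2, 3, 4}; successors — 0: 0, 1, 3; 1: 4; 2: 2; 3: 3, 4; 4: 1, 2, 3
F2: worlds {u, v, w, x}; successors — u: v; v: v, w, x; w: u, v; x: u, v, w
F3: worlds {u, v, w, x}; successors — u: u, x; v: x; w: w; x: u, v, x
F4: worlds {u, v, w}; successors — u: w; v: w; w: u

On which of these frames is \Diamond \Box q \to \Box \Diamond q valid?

F2, F3, F4

Frame correspondent (Sahlqvist): \forall x \forall y \forall z (Rxy \wedge Rxz \to \exists w (Ryw \wedge Rzw)) — i.e. convergence.
F1: fails — R00 and R01 but 0 and 1 have no common successor.
F2: ✓.
F3: ✓.
F4: ✓.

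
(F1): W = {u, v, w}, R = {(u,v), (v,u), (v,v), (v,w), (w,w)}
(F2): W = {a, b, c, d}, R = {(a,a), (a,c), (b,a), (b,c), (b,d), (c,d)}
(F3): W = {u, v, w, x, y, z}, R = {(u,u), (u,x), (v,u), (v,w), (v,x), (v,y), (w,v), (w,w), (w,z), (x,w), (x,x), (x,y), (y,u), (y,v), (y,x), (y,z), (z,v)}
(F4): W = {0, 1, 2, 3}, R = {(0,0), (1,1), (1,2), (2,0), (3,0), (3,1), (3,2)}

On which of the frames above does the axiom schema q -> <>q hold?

none

The schema corresponds to a generalized confluence (Geach) condition: forall x exists w (x = w & xRw).
(F1): fails — at u but no t with u=t and uRt.
(F2): fails — at b but no w with b=w and bRw.
(F3): fails — at v but no t with v=t and vRt.
(F4): fails — at 2 but no w with 2=w and 2Rw.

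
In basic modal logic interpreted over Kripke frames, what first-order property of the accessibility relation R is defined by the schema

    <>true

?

◇⊤ holds at w iff w has a successor, so frame-validity of ◇⊤ is exactly seriality. Equivalently via □A → ◇A:
Suppose □A→◇A is valid. At any x set V(A)=W. Then □A at x, so ◇A at x, so x has a successor.
Conversely, any frame satisfying forall x exists y Rxy validates the schema.
Frame condition: forall x exists y Rxy.

Seriality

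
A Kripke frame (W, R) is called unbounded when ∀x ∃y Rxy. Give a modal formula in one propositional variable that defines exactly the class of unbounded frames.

A defining formula is □q → ◇q (the D axiom).

□q → ◇q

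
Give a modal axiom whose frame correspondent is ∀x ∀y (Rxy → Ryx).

The condition is symmetry. The B schema s → □◇s defines it.

s → □◇s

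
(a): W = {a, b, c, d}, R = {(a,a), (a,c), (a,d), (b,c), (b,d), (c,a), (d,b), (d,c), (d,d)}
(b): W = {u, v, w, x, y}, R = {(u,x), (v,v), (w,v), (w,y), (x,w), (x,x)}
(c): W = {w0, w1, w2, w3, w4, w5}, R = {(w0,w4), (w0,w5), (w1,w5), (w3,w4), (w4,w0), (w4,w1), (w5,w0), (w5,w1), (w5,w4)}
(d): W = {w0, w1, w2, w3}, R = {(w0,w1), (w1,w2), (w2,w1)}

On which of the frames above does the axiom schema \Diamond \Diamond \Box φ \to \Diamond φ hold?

This is the axiom for a generalized confluence (Geach) condition; its first-order frame correspondent is \forall x \forall y (x R^2 y \to \exists w (yRw \wedge xRw)).
(a): fails — bR²c but no w with cRw and bRw.
(b): fails — uR²w but no t with wRt and uRt.
(c): fails — w0R²w4 but no w with w4Rw and w0Rw.
(d): condition met.

(d)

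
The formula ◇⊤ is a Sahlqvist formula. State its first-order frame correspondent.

Seriality

◇⊤ holds at w iff w has a successor, so frame-validity of ◇⊤ is exactly seriality. Equivalently via □q → ◇q:
Suppose □q→◇q is valid. At any x set V(q)=W. Then □q at x, so ◇q at x, so x has a successor.
Conversely, any frame satisfying ∀x ∃y Rxy validates the schema.
So the correspondent is seriality.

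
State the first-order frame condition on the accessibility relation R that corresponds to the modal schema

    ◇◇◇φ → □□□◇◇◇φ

∀x ∀y ∀z ((xR³y ∧ xR³z) → ∃w (y = w ∧ zR³w))

This is a Sahlqvist (Geach-type) schema ◇^3□^0φ → □^3◇^3φ.
Minimal-valuation argument: fix x; take any y with xR^3y and any z with xR^3z. Set V(φ) to the set of worlds R-reachable from y in exactly 0 steps. Then □^0φ holds at y, so the antecedent holds at x; validity forces ◇^3φ at z, giving a w with zR^3w and yR^0w.
First-order correspondent: ∀x ∀y ∀z ((xR³y ∧ xR³z) → ∃w (y = w ∧ zR³w)).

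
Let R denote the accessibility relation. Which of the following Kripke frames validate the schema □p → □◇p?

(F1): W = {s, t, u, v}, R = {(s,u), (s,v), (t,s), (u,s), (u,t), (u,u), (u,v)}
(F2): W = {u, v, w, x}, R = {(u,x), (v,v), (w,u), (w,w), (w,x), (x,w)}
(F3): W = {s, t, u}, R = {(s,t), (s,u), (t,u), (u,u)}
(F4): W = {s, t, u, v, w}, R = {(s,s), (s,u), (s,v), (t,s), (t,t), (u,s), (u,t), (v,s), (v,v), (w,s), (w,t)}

(F3), (F4)

This is the axiom for a generalized confluence (Geach) condition; its first-order frame correspondent is ∀x ∀z (xRz → ∃w (xRw ∧ zRw)).
(F1): fails — sRv but no w with sRw and vRw.
(F2): fails — uRx but no t with uRt and xRt.
(F3): satisfies the condition.
(F4): satisfies the condition.
Valid on: (F3), (F4).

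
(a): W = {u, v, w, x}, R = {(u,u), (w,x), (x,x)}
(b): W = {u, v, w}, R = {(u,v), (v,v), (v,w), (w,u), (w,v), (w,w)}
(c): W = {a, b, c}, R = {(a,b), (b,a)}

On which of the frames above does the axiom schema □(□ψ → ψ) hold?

The schema corresponds to shift-reflexivity: ∀x ∀y (Rxy → Ryy).
(a): ✓.
(b): fails — Rwu but not Ruu.
(c): fails — Rab but not Rbb.

(a)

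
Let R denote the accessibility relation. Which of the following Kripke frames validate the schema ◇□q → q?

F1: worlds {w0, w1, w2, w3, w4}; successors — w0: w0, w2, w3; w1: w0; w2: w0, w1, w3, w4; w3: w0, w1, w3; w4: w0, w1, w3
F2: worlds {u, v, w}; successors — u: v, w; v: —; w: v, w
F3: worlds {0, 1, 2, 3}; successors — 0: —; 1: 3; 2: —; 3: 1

Frame correspondent (Sahlqvist): ∀x ∀y (Rxy → Ryx) — i.e. symmetry.
F1: fails — Rw1w0 but not Rw0w1.
F2: fails — Ruv but not Rvu.
F3: condition met.

F3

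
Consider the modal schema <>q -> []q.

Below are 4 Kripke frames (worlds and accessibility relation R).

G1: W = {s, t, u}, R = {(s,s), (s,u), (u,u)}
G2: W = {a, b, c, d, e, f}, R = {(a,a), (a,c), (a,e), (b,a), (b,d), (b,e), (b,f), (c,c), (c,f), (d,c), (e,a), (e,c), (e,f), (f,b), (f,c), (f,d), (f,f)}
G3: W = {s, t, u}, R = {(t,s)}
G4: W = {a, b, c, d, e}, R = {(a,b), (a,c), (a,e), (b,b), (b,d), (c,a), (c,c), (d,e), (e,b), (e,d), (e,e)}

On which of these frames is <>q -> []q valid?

G3

The schema corresponds to partial functionality: forall x forall y forall z (Rxy & Rxz -> y = z).
G1: fails — s sees both s and u.
G2: fails — a sees both a and c.
G3: satisfies the condition.
G4: fails — a sees both b and c.
Valid on: G3.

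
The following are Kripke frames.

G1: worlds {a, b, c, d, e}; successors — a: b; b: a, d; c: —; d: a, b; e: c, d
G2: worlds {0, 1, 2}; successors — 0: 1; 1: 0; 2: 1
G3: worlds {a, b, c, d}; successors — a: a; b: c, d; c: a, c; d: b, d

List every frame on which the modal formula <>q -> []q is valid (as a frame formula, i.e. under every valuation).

The schema corresponds to partial functionality: forall x forall y forall z (Rxy & Rxz -> y = z).
G1: fails — b sees both a and d.
G2: ✓.
G3: fails — b sees both c and d.

G2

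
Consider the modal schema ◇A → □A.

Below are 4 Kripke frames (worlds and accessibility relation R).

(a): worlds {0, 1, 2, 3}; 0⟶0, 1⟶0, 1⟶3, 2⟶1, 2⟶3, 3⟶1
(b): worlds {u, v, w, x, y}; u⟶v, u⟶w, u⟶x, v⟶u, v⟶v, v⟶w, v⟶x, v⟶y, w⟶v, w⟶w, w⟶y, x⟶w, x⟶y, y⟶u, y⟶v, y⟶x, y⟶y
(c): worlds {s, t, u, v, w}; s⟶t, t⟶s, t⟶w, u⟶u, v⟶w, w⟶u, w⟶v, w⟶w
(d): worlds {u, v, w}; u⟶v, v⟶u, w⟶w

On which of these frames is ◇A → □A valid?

(d)

This is the axiom for partial functionality; its first-order frame correspondent is ∀x ∀y ∀z (Rxy ∧ Rxz → y = z).
(a): fails — 1 sees both 0 and 3.
(b): fails — u sees both v and w.
(c): fails — t sees both s and w.
(d): ✓.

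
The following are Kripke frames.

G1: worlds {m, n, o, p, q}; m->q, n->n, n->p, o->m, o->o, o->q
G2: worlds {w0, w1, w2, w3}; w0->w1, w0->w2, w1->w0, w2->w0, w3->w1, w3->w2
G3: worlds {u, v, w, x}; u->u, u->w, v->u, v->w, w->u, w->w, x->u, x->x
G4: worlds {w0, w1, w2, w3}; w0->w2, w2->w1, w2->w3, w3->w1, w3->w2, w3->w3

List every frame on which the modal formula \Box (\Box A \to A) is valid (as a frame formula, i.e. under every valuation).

G3

This is the axiom for shift-reflexivity; its first-order frame correspondent is \forall x \forall y (Rxy \to Ryy).
G1: fails — Rom but not Rmm.
G2: fails — Rw1w0 but not Rw0w0.
G3: satisfies the condition.
G4: fails — Rw3w1 but not Rw1w1.
Valid on: G3.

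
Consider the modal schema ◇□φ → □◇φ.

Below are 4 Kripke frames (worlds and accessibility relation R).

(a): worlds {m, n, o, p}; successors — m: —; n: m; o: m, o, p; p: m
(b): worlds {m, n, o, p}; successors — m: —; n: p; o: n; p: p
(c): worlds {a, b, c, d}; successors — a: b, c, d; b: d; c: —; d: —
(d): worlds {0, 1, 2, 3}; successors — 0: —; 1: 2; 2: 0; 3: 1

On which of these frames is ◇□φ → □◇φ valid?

This is the axiom for convergence; its first-order frame correspondent is ∀x ∀y ∀z (Rxy ∧ Rxz → ∃w (Ryw ∧ Rzw)).
(a): fails — Rnm and Rnm but m and m have no common successor.
(b): holds.
(c): fails — Rac and Rac but c and c have no common successor.
(d): fails — R20 and R20 but 0 and 0 have no common successor.

(b)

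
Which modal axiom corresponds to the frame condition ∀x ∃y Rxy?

A defining formula is □q → ◇q (the D axiom).
Suppose □q→◇q is valid. At any x set V(q)=W. Then □q at x, so ◇q at x, so x has a successor.

□q → ◇q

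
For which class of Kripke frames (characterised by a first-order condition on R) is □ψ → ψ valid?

Suppose □ψ→ψ is valid. At any x set V(ψ)={w : Rxw}. Then □ψ holds at x, so ψ holds at x, i.e. Rxx.
Conversely, on a frame with reflexivity the schema holds at every world under every valuation.
So the correspondent is reflexivity.

Reflexivity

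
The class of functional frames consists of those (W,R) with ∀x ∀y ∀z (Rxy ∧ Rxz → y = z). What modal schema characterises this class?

This is partial functionality; the standard corresponding axiom is CD: ◇r → □r.
Suppose ◇r→□r is valid. Take Rxy, Rxz and set V(r)={y}. Then ◇r at x, so □r at x, so r at z, i.e. z=y.

◇r → □r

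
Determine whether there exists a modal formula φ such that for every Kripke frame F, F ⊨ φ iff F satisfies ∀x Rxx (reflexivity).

Yes: it is reflexivity, defined by the T schema □r → r.

Yes — defined by □r → r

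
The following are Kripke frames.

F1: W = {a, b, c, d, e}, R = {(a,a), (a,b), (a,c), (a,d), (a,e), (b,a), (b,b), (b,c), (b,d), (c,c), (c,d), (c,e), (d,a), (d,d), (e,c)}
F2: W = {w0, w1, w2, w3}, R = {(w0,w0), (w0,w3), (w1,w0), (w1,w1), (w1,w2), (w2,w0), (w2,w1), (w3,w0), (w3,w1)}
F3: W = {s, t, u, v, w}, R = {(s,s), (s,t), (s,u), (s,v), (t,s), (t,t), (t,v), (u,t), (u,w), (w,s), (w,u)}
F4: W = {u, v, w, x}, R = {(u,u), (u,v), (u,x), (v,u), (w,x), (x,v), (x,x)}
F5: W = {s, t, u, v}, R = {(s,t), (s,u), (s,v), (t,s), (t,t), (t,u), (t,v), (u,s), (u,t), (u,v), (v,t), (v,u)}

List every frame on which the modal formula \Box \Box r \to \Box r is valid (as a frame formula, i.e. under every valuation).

F1, F2, F4, F5

Frame correspondent (Sahlqvist): \forall x \forall y (Rxy \to \exists z (Rxz \wedge Rzy)) — i.e. density.
F1: condition met.
F2: condition met.
F3: fails — Ruw but no z with Ruz and Rzw.
F4: condition met.
F5: condition met.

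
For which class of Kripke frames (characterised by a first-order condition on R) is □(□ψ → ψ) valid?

shift-reflexivity: ∀x ∀y (Rxy → Ryy)

This schema is the T□ axiom.
Its frame correspondent is shift-reflexivity — ∀x ∀y (Rxy → Ryy).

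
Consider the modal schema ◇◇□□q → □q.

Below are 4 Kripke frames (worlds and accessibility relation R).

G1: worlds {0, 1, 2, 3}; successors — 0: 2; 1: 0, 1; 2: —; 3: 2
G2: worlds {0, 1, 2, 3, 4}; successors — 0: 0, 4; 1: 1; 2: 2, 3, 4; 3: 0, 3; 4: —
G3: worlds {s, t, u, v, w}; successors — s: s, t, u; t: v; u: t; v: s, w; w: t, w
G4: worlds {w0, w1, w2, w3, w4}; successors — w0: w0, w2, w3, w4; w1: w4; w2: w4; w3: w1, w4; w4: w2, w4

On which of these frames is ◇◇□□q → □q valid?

none

The schema corresponds to a generalized confluence (Geach) condition: ∀x ∀y ∀z ((xR²y ∧ xRz) → ∃w (yR²w ∧ z = w)).
G1: fails — 1R²0, 1R0 but no w with 0R²w and 0=w.
G2: fails — 0R²4, 0R0 but no w with 4R²w and 0=w.
G3: fails — sR²t, sRt but no w* with tR²w* and t=w*.
G4: fails — w0R²w1, w0Rw0 but no w with w1R²w and w0=w.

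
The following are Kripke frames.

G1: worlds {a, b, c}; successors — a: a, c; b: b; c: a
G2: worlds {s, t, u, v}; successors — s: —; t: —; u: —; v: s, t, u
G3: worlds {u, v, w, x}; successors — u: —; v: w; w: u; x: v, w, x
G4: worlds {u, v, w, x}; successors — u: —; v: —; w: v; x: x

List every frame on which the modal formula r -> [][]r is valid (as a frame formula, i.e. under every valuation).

The schema corresponds to a generalized confluence (Geach) condition: forall x forall z (x R^2 z -> exists w (x = w & z = w)).
G1: fails — aR²c but a ≠ c.
G2: ✓.
G3: fails — vR²u but v ≠ u.
G4: ✓.

G2, G4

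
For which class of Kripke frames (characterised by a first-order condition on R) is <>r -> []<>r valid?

The Euclidean property

Suppose ◇r→□◇r is valid. Take Rxy, Rxz and set V(r)={y}. Then ◇r at x, so □◇r at x, so ◇r at z, so some w with Rzw has r; w=y, i.e. Rzy. By symmetry of the argument, Ryz.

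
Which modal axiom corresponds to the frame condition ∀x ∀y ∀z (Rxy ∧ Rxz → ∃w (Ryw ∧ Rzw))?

This is convergence; the standard corresponding axiom is .2: ◇□s → □◇s.

◇□s → □◇s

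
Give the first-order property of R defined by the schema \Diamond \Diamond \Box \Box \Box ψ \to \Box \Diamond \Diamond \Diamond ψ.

This is a Sahlqvist (Geach-type) schema ◇^2□^3ψ → □^1◇^3ψ.
Minimal-valuation argument: fix x; take any y with xR^2y and any z with xR^1z. Set V(ψ) to the set of worlds R-reachable from y in exactly 3 steps. Then □^3ψ holds at y, so the antecedent holds at x; validity forces ◇^3ψ at z, giving a w with zR^3w and yR^3w.
First-order correspondent: \forall x \forall y \forall z ((x R^2 y \wedge xRz) \to \exists w (y R^3 w \wedge z R^3 w)).

\forall x \forall y \forall z ((x R^2 y \wedge xRz) \to \exists w (y R^3 w \wedge z R^3 w))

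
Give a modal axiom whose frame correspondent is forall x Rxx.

□ψ → ψ

This is reflexivity; the standard corresponding axiom is T: □ψ → ψ.
Suppose □ψ→ψ is valid. At any x set V(ψ)={w : Rxw}. Then □ψ holds at x, so ψ holds at x, i.e. Rxx.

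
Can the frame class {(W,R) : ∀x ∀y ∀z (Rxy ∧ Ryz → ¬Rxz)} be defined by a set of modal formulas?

No — not modally definable

Any modally definable frame class is closed under surjective bounded morphisms.
The 3-cycle (worlds w0,w1,w2 with w0→w1→w2→w0) is intransitive. Mapping every world to a single reflexive point • is a surjective bounded morphism; the reflexive point is not intransitive (R••∧R•• but R••).
So no modal formula (or set of formulas) defines exactly the intransitive frames.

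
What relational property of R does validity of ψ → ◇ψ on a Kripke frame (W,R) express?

reflexivity

Replacing ψ by ¬ψ and contraposing gives the equivalent schema □ψ → ψ.
Suppose □ψ→ψ is valid. At any x set V(ψ)={w : Rxw}. Then □ψ holds at x, so ψ holds at x, i.e. Rxx.
Conversely, any frame satisfying ∀x Rxx validates the schema.
Frame condition: ∀x Rxx.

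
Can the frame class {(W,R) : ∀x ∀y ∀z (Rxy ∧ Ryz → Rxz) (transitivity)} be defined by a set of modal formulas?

The condition is transitivity. A defining modal formula is □p → □□p.
Suppose □p→□□p is valid. Take Rxy, Ryz and set V(p)={w : Rxw}. Then □p at x, so □□p at x, so □p at y, so p at z, i.e. Rxz.

Yes — defined by □p → □□p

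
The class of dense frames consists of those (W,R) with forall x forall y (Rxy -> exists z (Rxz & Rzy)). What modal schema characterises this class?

A defining formula is □□ψ → □ψ (the C4 axiom).
Suppose □□ψ→□ψ is valid. Take Rxy and set V(ψ)={w : xR²w}. Then □□ψ at x, so □ψ at x, so ψ at y, i.e. ∃z(Rxz∧Rzy).

□□ψ → □ψ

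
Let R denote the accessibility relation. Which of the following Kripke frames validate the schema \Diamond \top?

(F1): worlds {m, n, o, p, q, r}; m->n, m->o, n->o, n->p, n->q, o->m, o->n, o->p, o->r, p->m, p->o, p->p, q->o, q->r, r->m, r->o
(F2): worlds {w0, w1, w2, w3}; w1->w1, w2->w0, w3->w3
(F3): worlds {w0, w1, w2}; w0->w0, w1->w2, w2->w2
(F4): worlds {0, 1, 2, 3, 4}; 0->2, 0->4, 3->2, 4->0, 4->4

This is the axiom for seriality; its first-order frame correspondent is \forall x \exists y Rxy.
(F1): holds.
(F2): fails — world w0 has no successor.
(F3): holds.
(F4): fails — world 1 has no successor.
Valid on: (F1), (F3).

(F1), (F3)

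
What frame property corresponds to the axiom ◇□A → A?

symmetry: ∀x ∀y (Rxy → Ryx)

This is a form of the B axiom.
It corresponds to symmetry: ∀x ∀y (Rxy → Ryx).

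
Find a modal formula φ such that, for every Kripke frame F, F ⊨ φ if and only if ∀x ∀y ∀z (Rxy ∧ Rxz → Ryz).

A defining formula is ◇r → □◇r (the 5 axiom).
Suppose ◇r→□◇r is valid. Take Rxy, Rxz and set V(r)={y}. Then ◇r at x, so □◇r at x, so ◇r at z, so some w with Rzw has r; w=y, i.e. Rzy. By symmetry of the argument, Ryz.

◇r → □◇r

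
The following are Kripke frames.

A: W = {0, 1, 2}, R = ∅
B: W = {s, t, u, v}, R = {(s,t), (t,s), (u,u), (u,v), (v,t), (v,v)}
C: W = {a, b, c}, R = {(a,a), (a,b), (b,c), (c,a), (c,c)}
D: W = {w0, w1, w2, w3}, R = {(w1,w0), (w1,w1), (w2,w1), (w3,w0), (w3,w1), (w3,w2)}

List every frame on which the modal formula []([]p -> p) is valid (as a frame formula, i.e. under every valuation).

A

This is the axiom for shift-reflexivity; its first-order frame correspondent is forall x forall y (Rxy -> Ryy).
A: condition met.
B: fails — Rvt but not Rtt.
C: fails — Rab but not Rbb.
D: fails — Rw1w0 but not Rw0w0.
Valid on: A.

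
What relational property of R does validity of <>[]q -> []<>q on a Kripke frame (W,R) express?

Convergence

Suppose ◇□q→□◇q is valid. Take Rxy, Rxz and set V(q)={w : Ryw}. Then □q at y so ◇□q at x, so □◇q at x, so ◇q at z, giving w with Rzw and Ryw.
Conversely, any frame satisfying forall x forall y forall z (Rxy & Rxz -> exists w (Ryw & Rzw)) validates the schema.
So the correspondent is convergence.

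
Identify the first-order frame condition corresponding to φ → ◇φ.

reflexivity: ∀x Rxx

Replacing φ by ¬φ and contraposing gives the equivalent schema □φ → φ.
Suppose □φ→φ is valid. At any x set V(φ)={w : Rxw}. Then □φ holds at x, so φ holds at x, i.e. Rxx.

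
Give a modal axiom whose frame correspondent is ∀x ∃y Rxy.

□ψ → ◇ψ

The condition is seriality. The D schema □ψ → ◇ψ defines it.
Suppose □ψ→◇ψ is valid. At any x set V(ψ)=W. Then □ψ at x, so ◇ψ at x, so x has a successor.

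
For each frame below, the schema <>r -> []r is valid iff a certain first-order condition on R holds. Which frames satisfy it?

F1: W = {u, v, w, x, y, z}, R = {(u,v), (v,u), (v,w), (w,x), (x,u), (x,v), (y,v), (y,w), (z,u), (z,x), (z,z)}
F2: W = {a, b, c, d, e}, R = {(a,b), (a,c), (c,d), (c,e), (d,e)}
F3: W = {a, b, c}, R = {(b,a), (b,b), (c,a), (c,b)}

none

Frame correspondent (Sahlqvist): forall x forall y forall z (Rxy & Rxz -> y = z) — i.e. partial functionality.
F1: fails — v sees both u and w.
F2: fails — a sees both b and c.
F3: fails — b sees both a and b.
Valid on no frame.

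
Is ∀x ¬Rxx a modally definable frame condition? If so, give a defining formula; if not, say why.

Any modally definable frame class is closed under surjective bounded morphisms.
The 4-cycle (worlds s,t,u,v with s→t→u→v→s) is irreflexive, and the map sending every world to a single reflexive point • is a surjective bounded morphism (forth: every edge maps to (•,•); back: every world has a successor). So any modal formula valid on the 4-cycle is also valid on the reflexive point, which is not irreflexive.
So no modal formula (or set of formulas) defines exactly the irreflexive frames.

Not definable by any modal formula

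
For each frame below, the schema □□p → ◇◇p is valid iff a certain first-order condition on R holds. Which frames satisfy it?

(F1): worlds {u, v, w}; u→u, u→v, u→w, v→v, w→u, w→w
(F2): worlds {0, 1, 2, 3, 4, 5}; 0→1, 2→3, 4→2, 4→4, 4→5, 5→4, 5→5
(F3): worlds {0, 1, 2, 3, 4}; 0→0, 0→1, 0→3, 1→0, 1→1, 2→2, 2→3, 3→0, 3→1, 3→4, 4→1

This is the axiom for a generalized confluence (Geach) condition; its first-order frame correspondent is ∀x ∃w (xR²w ∧ xR²w).
(F1): satisfies the condition.
(F2): fails — at 0 but no w with 0R²w and 0R²w.
(F3): satisfies the condition.
Valid on: (F1), (F3).

(F1), (F3)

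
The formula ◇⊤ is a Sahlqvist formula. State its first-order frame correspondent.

seriality: ∀x ∃y Rxy

This is a form of the D axiom.
It corresponds to seriality: ∀x ∃y Rxy.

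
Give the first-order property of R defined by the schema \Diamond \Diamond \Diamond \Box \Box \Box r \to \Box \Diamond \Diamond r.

This is a Sahlqvist (Geach-type) schema ◇^3□^3r → □^1◇^2r.
Minimal-valuation argument: fix x; take any y with xR^3y and any z with xR^1z. Set V(r) to the set of worlds R-reachable from y in exactly 3 steps. Then □^3r holds at y, so the antecedent holds at x; validity forces ◇^2r at z, giving a w with zR^2w and yR^3w.
First-order correspondent: \forall x \forall y \forall z ((x R^3 y \wedge xRz) \to \exists w (y R^3 w \wedge z R^2 w)).

\forall x \forall y \forall z ((x R^3 y \wedge xRz) \to \exists w (y R^3 w \wedge z R^2 w))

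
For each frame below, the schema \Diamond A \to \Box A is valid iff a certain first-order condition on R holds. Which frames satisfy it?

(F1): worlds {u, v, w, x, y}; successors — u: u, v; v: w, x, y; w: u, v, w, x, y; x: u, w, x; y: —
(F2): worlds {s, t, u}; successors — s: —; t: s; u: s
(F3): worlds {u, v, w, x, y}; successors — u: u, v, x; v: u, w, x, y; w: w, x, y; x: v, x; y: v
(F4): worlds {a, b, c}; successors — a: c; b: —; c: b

The schema corresponds to partial functionality: \forall x \forall y \forall z (Rxy \wedge Rxz \to y = z).
(F1): fails — u sees both u and v.
(F2): satisfies the condition.
(F3): fails — u sees both u and v.
(F4): satisfies the condition.

(F2), (F4)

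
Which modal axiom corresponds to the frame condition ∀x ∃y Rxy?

This is seriality; the standard corresponding axiom is D: □r → ◇r.
Suppose □r→◇r is valid. At any x set V(r)=W. Then □r at x, so ◇r at x, so x has a successor.

□r → ◇r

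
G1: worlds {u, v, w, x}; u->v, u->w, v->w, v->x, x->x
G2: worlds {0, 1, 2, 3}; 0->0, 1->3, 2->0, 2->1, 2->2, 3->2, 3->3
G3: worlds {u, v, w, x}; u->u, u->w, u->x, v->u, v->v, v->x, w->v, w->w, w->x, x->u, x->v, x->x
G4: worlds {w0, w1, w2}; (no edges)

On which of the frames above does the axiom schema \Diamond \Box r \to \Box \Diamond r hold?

The schema corresponds to convergence: \forall x \forall y \forall z (Rxy \wedge Rxz \to \exists w (Ryw \wedge Rzw)).
G1: fails — Ruv and Ruw but v and w have no common successor.
G2: fails — R20 and R21 but 0 and 1 have no common successor.
G3: ✓.
G4: ✓.
Valid on: G3, G4.

G3, G4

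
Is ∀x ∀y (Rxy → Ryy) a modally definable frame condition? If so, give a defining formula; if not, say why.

This is a Sahlqvist condition; the T□ axiom □(□q → q) defines it.
Suppose □(□q→q) is valid. Take Rxy and set V(q)={w : Ryw}. Then at y, □q holds; since □(□q→q) at x, □q→q at y, so q at y, i.e. Ryy.

Yes, by □(□q → q)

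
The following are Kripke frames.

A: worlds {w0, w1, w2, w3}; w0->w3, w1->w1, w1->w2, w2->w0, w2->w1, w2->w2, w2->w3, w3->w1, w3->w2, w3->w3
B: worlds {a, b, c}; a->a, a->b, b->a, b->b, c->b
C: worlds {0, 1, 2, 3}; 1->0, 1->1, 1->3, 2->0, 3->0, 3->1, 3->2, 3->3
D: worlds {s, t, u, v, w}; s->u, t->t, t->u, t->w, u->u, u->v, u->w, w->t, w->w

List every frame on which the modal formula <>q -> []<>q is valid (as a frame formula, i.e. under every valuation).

Frame correspondent (Sahlqvist): forall x forall y forall z (Rxy & Rxz -> Ryz) — i.e. the Euclidean property.
A: fails — Rw2w1 and Rw2w0 but not Rw1w0.
B: holds.
C: fails — R10 and R10 but not R00.
D: fails — Rtw and Rtu but not Rwu.
Valid on: B.

B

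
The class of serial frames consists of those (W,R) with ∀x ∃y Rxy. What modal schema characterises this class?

□r → ◇r

The condition is seriality. The D schema □r → ◇r defines it.
Suppose □r→◇r is valid. At any x set V(r)=W. Then □r at x, so ◇r at x, so x has a successor.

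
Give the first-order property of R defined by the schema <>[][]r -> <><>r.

forall x forall y (xRy -> exists w (y R^2 w & x R^2 w))

This is a Sahlqvist (Geach-type) schema ◇^1□^2r → □^0◇^2r.
Minimal-valuation argument: fix x; take any y with xR^1y and any z with xR^0z. Set V(r) to the set of worlds R-reachable from y in exactly 2 steps. Then □^2r holds at y, so the antecedent holds at x; validity forces ◇^2r at z, giving a w with zR^2w and yR^2w.
First-order correspondent: forall x forall y (xRy -> exists w (y R^2 w & x R^2 w)).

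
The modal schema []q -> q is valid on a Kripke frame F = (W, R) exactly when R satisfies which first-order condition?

Reflexivity

This schema is the T axiom.
It corresponds to reflexivity: forall x Rxx.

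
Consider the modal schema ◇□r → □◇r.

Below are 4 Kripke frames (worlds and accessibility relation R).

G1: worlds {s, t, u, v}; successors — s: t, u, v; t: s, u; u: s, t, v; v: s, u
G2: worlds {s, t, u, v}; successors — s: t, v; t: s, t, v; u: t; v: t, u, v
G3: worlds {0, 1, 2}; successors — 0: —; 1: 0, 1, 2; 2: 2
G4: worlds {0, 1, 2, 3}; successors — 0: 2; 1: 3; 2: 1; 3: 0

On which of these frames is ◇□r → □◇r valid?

This is the axiom for convergence; its first-order frame correspondent is ∀x ∀y ∀z (Rxy ∧ Rxz → ∃w (Ryw ∧ Rzw)).
G1: satisfies the condition.
G2: satisfies the condition.
G3: fails — R12 and R10 but 2 and 0 have no common successor.
G4: satisfies the condition.
Valid on: G1, G2, G4.

G1, G2, G4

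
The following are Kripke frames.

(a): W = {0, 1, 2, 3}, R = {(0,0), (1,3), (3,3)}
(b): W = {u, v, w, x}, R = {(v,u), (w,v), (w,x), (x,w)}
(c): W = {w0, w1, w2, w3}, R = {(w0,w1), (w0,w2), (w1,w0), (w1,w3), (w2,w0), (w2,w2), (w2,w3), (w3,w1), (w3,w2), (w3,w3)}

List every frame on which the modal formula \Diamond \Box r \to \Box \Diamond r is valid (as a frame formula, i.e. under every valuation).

The schema corresponds to convergence: \forall x \forall y \forall z (Rxy \wedge Rxz \to \exists w (Ryw \wedge Rzw)).
(a): satisfies the condition.
(b): fails — Rvu and Rvu but u and u have no common successor.
(c): satisfies the condition.

(a), (c)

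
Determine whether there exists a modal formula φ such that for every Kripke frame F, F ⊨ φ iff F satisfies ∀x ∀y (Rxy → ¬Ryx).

Not modally definable

Any modally definable frame class is closed under surjective bounded morphisms.
The 4-cycle (worlds w0,w1,w2,w3 with w0→w1→w2→w3→w0) is asymmetric. Mapping every world to a single reflexive point • is a surjective bounded morphism, and the reflexive point is not asymmetric (R•• but asymmetry requires ¬R••).
Hence asymmetry is not modally definable.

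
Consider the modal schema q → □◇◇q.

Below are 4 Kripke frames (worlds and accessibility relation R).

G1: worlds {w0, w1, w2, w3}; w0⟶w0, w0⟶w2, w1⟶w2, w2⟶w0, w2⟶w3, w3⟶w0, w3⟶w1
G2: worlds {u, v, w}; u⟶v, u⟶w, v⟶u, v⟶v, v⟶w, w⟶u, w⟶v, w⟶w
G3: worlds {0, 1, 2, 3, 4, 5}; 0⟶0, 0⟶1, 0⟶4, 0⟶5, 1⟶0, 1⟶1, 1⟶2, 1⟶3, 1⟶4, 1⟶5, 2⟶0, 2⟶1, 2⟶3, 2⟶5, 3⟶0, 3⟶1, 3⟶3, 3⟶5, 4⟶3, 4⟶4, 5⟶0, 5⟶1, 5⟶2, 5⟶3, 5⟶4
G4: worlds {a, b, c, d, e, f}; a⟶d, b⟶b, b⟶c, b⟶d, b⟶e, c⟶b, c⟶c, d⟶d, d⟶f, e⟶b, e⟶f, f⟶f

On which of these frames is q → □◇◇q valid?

G1, G2, G3

This is the axiom for a generalized confluence (Geach) condition; its first-order frame correspondent is ∀x ∀z (xRz → ∃w (x = w ∧ zR²w)).
G1: condition met.
G2: condition met.
G3: condition met.
G4: fails — aRd but no w with a=w and dR²w.
Valid on: G1, G2, G3.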